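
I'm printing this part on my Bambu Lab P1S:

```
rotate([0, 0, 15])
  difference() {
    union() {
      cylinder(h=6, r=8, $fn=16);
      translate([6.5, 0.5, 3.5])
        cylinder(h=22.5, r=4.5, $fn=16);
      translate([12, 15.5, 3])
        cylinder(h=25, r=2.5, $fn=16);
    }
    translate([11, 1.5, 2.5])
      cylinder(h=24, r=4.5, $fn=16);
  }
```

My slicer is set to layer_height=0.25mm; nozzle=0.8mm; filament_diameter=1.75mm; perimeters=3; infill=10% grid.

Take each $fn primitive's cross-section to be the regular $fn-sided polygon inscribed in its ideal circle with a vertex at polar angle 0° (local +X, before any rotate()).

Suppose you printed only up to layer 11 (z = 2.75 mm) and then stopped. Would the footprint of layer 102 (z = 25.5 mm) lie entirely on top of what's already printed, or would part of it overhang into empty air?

Compare the two slices. At z = 2.75: the cylinder: section is a regular 16-gon, circumradius r=8 (area = (16/2)·8.000²·sin(360°/16) = 195.93 mm²); the cylinder at (6.5, 0.5) is not intersected at this z (z outside [3.5, 26]); the cylinder at (12, 15.5) is absent (z outside [3, 28]); Taking the union: only the r=8 cylinder is present, so the union is just that shape — area = 195.93 mm²; the r=4.5 cylinder at (11, 1.5) gives a regular 16-gon of circumradius 4.5 (constant along its height) (area = (16/2)·4.500²·sin(360°/16) = 61.99 mm²); Subtracting the remaining from the first: starting from that combined region (195.93 mm²), the r=4.5 cylinder at (11, 1.5) partially overlaps it — only the 4.32 mm² overlap (of its 61.99 mm²) is removed, clipping the outline — area = 191.61 mm²; (rotated 15° about Z; rotation is an isometry so areas/perimeters/island counts are preserved). At z = 25.5: the cylinder is absent (z outside [0, 6]); the cylinder at (6.5, 0.5): section is a regular 16-gon, circumradius r=4.5 (area = (16/2)·4.500²·sin(360°/16) = 61.99 mm²); the r=2.5 cylinder at (12, 15.5) contributes a regular 16-gon of circumradius 2.5 (area = (16/2)·2.500²·sin(360°/16) = 19.13 mm²); Merging all regions: the 2 present regions are separate (no shared area or edge), so areas and boundary lengths simply add and each stays a separate island — area = 81.13 mm²; the cylinder at (11, 1.5): section is a regular 16-gon, circumradius r=4.5 (area = (16/2)·4.500²·sin(360°/16) = 61.99 mm²); After the difference (first − rest): starting from that combined region (81.13 mm²), the r=4.5 cylinder at (11, 1.5) partially overlaps it — only the 22.99 mm² overlap (of its 61.99 mm²) is removed, clipping the outline — area = 58.14 mm²; (whole slice rotated 15° about Z — lengths, areas and connectivity unchanged). Checking containment: at z = 25.5 the cross-section extends beyond the z = 2.75 cross-section by about 23.12 mm².

part overhangs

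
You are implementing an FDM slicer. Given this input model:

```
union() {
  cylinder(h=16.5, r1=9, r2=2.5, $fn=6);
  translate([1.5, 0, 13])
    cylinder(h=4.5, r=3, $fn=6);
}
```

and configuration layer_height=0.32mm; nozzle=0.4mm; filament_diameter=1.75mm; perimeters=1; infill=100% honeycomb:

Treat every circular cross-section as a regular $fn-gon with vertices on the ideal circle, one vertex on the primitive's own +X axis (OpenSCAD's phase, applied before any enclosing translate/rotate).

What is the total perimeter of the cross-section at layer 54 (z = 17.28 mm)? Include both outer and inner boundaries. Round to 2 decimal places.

18.00 mm

At z = 17.28 mm: the cone is absent (z outside [0, 16.5]); the r=3 cylinder at (1.5, 0) contributes a regular 6-gon of circumradius 3 (perimeter = 2·6·3.000·sin(180°/6) = 18.00 mm); Taking the union: only the r=3 cylinder at (1.5, 0) is present, so the union is just that shape — boundary = 18.00 mm. Overall, the cross-section is a single solid region. Total boundary length (outer) = 18.00 mm.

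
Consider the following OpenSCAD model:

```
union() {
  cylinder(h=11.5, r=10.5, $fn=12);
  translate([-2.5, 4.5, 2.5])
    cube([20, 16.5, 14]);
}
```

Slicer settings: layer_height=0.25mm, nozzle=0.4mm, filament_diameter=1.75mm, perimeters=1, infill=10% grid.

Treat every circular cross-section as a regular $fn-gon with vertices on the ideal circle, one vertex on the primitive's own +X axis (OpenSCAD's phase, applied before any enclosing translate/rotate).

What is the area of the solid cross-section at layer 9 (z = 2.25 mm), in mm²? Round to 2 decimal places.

At z = 2.25 mm: the r=10.5 cylinder contributes a regular 12-gon of circumradius 10.5 (area = (12/2)·10.500²·sin(360°/12) = 330.75 mm²); the cube at (-2.5, 4.5) is absent (z outside [2.5, 16.5]); Merging all regions: only the r=10.5 cylinder is present, so the union is just that shape — area = 330.75 mm². Overall, the cross-section is a single solid region. Net area = 330.75 mm².

330.75 mm²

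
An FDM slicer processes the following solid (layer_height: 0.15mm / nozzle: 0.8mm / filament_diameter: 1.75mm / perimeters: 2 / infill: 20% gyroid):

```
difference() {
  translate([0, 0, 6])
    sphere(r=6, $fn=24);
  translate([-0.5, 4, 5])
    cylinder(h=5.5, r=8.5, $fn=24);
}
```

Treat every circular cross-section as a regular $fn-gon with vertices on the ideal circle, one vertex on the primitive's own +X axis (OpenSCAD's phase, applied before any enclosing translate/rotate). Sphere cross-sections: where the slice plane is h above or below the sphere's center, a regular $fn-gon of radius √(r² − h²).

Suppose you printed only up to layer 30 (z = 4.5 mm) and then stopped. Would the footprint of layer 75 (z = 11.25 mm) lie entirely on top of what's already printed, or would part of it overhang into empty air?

entirely on top

Compare the two slices. At z = 4.5: the sphere: section is a regular 24-gon, circumradius = √(r²−h²) = √(6²−1.5²) = 5.809 (area = (24/2)·5.809²·sin(360°/24) = 104.82 mm²); the cylinder at (-0.5, 4) does not reach this height (z outside [5, 10.5]); Taking the first minus the rest: none of the subtracted shapes is present at this height, so the r=6 sphere is unchanged — area = 104.82 mm². At z = 11.25: the r=6 sphere contributes a regular 24-gon of circumradius √(6²−5.25²) = 2.905 (area = (24/2)·2.905²·sin(360°/24) = 26.21 mm²); the cylinder at (-0.5, 4) is not intersected at this z (z outside [5, 10.5]); Subtracting the remaining from the first: none of the subtracted shapes is present at this height, so the r=6 sphere is unchanged — area = 26.21 mm². Checking containment: the cross-section at z = 11.25 is a subset of the cross-section at z = 4.5.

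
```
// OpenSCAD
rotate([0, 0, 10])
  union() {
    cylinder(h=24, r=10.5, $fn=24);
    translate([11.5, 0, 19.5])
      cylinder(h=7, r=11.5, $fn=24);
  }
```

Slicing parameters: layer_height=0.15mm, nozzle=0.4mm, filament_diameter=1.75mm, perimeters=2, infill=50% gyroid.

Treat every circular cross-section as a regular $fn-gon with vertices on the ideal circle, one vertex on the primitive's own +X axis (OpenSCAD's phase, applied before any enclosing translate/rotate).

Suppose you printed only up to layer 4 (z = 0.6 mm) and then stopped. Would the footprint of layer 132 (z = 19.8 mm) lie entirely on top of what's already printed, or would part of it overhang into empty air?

part overhangs

Compare the two slices. At z = 0.6: the r=10.5 cylinder gives a regular 24-gon of circumradius 10.5 (constant along its height) (area = (24/2)·10.500²·sin(360°/24) = 342.42 mm²); the cylinder at (11.5, 0) does not reach this height (z outside [19.5, 26.5]); Combining (union): only the r=10.5 cylinder is present, so the union is just that shape — area = 342.42 mm²; (rotated 10° about Z; rotation is an isometry so areas/perimeters/island counts are preserved). At z = 19.8: the r=10.5 cylinder gives a regular 24-gon of circumradius 10.5 (constant along its height) (area = (24/2)·10.500²·sin(360°/24) = 342.42 mm²); the r=11.5 cylinder at (11.5, 0) contributes a regular 24-gon of circumradius 11.5 (area = (24/2)·11.500²·sin(360°/24) = 410.75 mm²); Merging all regions: the regions partially overlap — summed areas 753.16 mm² minus the doubly-counted overlap 136.08 mm² gives 617.08 mm² — area = 617.08 mm²; (whole slice rotated 10° about Z — lengths, areas and connectivity unchanged). Checking containment: at z = 19.8 the cross-section extends beyond the z = 0.6 cross-section by about 274.66 mm².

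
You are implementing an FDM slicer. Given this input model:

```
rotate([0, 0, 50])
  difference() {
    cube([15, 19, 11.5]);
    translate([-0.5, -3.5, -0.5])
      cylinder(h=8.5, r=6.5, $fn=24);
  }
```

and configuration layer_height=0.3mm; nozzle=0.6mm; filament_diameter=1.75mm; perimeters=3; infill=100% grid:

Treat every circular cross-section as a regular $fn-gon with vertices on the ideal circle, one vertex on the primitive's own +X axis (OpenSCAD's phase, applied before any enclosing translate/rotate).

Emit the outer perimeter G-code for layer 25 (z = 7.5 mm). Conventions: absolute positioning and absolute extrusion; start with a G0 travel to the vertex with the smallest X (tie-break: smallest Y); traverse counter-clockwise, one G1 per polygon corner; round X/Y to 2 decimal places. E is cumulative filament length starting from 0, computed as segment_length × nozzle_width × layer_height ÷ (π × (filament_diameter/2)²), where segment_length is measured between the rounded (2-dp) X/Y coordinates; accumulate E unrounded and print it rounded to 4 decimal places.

G0 X-14.55 Y12.21 Z7.50
G1 X-2.25 Y1.89 E1.2015
G1 X-1.37 Y2.69 E1.2905
G1 X0.14 Y3.48 E1.4181
G1 X1.79 Y3.84 E1.5445
G1 X3.17 Y3.78 E1.6478
G1 X9.64 Y11.49 E2.4011
G1 X-4.91 Y23.70 E3.8225
G1 X-14.55 Y12.21 E4.9449

At z = 7.5 mm: the 15×19 cube contributes its full rectangle; the cylinder at (-0.5, -3.5): section is a regular 24-gon, circumradius r=6.5; After the difference (first − rest): starting from the 15×19 cube, the r=6.5 cylinder at (-0.5, -3.5) partially overlaps it — only the 9.86 mm² overlap (of its 131.22 mm²) is removed, clipping the outline — 1 connected region; (whole slice rotated 50° about Z — lengths, areas and connectivity unchanged). The outline is a single polygon with 8 vertices. Extrusion per mm of travel: 0.6 × 0.3 / (π × 0.875²) = 0.074835. Accumulating E over each segment gives final E = 4.9449.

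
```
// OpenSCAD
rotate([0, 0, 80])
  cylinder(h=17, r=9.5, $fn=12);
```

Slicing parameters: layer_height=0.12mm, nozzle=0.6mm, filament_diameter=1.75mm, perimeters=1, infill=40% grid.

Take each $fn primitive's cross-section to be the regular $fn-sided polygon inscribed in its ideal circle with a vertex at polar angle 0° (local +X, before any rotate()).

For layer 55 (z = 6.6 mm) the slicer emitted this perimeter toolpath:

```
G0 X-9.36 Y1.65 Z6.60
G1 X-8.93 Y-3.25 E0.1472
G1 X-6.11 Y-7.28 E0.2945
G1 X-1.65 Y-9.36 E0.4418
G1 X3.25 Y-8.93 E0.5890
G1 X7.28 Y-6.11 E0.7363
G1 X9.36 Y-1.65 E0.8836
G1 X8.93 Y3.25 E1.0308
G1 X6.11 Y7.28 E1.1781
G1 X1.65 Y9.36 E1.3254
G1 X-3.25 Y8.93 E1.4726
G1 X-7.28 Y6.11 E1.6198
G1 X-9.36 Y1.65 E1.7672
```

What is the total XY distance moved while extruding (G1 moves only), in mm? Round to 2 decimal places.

59.03 mm

Sum the Euclidean lengths of each G1 segment: total = 59.03 mm.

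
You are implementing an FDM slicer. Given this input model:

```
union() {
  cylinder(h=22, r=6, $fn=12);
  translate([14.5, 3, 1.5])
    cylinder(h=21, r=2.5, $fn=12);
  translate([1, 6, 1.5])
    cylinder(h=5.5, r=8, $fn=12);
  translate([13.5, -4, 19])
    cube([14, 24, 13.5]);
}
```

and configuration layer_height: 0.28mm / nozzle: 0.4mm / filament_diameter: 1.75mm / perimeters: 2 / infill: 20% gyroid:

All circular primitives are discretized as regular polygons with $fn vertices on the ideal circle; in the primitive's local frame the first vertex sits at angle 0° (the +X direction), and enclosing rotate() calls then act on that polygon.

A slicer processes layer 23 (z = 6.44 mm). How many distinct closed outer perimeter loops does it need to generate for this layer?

At z = 6.44 mm: the cylinder: section is a regular 12-gon, circumradius r=6; the cylinder at (14.5, 3): section is a regular 12-gon, circumradius r=2.5; the r=8 cylinder at (1, 6) contributes a regular 12-gon of circumradius 8; the cube at (13.5, -4) is not intersected at this z (z outside [19, 32.5]); Merging all regions: the regions partially overlap (shared area 64.88 mm²), so overlapping operands fuse into one piece — 2 connected regions. The result has 2 disconnected regions.

2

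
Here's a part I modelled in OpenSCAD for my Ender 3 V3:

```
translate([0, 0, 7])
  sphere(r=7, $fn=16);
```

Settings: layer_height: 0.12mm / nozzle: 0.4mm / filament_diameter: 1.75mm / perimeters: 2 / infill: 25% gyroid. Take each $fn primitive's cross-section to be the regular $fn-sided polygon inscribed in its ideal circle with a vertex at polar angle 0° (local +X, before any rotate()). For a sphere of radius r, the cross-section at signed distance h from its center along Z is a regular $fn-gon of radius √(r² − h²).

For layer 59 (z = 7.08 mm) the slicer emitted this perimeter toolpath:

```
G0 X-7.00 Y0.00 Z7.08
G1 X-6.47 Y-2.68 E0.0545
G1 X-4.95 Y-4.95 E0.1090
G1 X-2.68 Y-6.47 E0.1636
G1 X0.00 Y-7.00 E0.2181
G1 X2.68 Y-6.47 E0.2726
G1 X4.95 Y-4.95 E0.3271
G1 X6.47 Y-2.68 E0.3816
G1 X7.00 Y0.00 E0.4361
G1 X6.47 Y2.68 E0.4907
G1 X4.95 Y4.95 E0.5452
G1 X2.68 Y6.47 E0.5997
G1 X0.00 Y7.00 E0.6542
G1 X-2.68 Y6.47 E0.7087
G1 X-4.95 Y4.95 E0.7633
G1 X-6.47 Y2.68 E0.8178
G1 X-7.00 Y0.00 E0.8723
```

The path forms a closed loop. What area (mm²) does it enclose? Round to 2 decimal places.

150.08 mm²

Apply the shoelace formula to the sequence of (X, Y) vertices; enclosed area = 150.08 mm².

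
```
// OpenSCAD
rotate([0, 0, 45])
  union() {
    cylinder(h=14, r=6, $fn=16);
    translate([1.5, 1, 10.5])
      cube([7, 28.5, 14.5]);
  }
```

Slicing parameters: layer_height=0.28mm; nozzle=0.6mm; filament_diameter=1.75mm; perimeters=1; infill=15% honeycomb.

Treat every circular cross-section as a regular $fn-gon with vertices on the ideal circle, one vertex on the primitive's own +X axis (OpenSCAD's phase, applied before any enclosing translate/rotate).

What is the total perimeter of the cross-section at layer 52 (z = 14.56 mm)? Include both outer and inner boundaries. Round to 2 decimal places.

At z = 14.56 mm: the cylinder is not intersected at this z (z outside [0, 14]); the 7×28.5 cube at (1.5, 1) contributes its full rectangle (perimeter 71.00 mm); Merging all regions: only the 7×28.5 cube at (1.5, 1) is present, so the union is just that shape — boundary = 71.00 mm; (rotated 45° about Z; rotation is an isometry so areas/perimeters/island counts are preserved). Overall, the cross-section is a single solid region. Total boundary length (outer) = 71.00 mm.

71.00 mm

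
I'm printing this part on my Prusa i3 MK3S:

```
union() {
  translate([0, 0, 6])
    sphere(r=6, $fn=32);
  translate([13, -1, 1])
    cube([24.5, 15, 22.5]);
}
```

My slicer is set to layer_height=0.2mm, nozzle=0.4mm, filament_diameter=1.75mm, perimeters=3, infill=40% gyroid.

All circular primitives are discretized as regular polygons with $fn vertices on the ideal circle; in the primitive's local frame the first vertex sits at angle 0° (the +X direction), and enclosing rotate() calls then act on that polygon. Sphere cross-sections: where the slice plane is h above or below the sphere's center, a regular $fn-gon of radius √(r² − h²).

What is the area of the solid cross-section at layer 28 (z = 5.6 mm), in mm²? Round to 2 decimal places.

479.37 mm²

At z = 5.6 mm: the r=6 sphere slices to a regular 32-gon of circumradius 5.987 (√(r²−h²) with h=0.4 from center) (area = (32/2)·5.987²·sin(360°/32) = 111.87 mm²); the 24.5×15 cube at (13, -1) contributes its full rectangle (area 367.50 mm²); Merging all regions: the 2 present regions are separate (no shared area or edge), so areas and boundary lengths simply add and each stays a separate island — area = 479.37 mm². Overall, the cross-section has 2 separate islands. Net area = 479.37 mm².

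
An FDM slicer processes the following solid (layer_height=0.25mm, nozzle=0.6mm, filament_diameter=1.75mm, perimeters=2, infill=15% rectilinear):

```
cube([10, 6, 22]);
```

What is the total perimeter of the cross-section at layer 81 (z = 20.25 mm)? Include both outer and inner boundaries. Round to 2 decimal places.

32.00 mm

At z = 20.25 mm: the cube (footprint 10×6) is included at this height (perimeter 32.00 mm). Overall, the cross-section is a single solid region. Total boundary length (outer) = 32.00 mm.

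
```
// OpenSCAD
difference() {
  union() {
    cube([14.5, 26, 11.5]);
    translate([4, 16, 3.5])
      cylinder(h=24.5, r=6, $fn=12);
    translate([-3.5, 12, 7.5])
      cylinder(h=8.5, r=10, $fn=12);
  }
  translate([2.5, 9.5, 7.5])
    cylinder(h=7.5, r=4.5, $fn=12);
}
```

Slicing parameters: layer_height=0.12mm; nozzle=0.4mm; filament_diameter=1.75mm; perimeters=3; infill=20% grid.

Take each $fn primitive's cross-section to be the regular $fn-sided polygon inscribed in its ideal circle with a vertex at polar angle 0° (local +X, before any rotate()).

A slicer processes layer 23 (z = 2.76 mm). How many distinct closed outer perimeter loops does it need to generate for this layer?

1

At z = 2.76 mm: the cube (footprint 14.5×26) is included at this height; the cylinder at (4, 16) does not reach this height (z outside [3.5, 28]); the cylinder at (-3.5, 12) does not reach this height (z outside [7.5, 16]); Combining (union): only the 14.5×26 cube is present, so the union is just that shape — 1 connected region; the cylinder at (2.5, 9.5) does not reach this height (z outside [7.5, 15]); After the difference (first − rest): none of the subtracted shapes is present at this height, so the result so far is unchanged — 1 connected region. The result has 1 disconnected region.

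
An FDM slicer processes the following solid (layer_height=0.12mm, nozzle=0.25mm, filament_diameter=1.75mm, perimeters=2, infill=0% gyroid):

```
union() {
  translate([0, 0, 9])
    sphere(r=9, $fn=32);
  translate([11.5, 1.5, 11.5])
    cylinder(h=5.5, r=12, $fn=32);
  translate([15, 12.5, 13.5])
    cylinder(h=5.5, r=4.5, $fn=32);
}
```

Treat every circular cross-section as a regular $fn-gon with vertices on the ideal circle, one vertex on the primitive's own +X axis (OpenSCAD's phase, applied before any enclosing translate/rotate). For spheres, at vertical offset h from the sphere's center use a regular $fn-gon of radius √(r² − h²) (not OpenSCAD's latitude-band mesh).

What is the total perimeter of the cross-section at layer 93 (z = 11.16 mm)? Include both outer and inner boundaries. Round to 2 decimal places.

At z = 11.16 mm: the r=9 sphere slices to a regular 32-gon of circumradius 8.737 (√(r²−h²) with h=2.16 from center) (perimeter = 2·32·8.737·sin(180°/32) = 54.81 mm); the cylinder at (11.5, 1.5) is absent (z outside [11.5, 17]); the cylinder at (15, 12.5) does not reach this height (z outside [13.5, 19]); Combining (union): only the r=9 sphere is present, so the union is just that shape — boundary = 54.81 mm. Overall, the cross-section is a single solid region. Total boundary length (outer) = 54.81 mm.

54.81 mm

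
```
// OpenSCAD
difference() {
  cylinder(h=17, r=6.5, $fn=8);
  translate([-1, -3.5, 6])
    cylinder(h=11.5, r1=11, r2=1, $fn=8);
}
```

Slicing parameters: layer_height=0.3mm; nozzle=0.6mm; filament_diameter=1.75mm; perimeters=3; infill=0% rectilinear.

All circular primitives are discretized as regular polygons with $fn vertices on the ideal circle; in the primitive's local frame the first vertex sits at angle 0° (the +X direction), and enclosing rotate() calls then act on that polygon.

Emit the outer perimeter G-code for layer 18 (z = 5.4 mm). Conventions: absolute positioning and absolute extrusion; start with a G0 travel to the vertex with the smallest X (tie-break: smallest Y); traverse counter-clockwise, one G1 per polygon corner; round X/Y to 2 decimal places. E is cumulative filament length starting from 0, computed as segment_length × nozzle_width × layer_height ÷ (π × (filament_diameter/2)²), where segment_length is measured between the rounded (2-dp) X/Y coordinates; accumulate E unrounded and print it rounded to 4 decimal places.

G0 X-6.50 Y0.00 Z5.40
G1 X-4.60 Y-4.60 E0.3725
G1 X0.00 Y-6.50 E0.7449
G1 X4.60 Y-4.60 E1.1174
G1 X6.50 Y0.00 E1.4898
G1 X4.60 Y4.60 E1.8623
G1 X0.00 Y6.50 E2.2347
G1 X-4.60 Y4.60 E2.6072
G1 X-6.50 Y0.00 E2.9796

At z = 5.4 mm: the r=6.5 cylinder gives a regular 8-gon of circumradius 6.5 (constant along its height); the cone at (-1, -3.5) does not reach this height (z outside [6, 17.5]); Subtracting the remaining from the first: none of the subtracted shapes is present at this height, so the r=6.5 cylinder is unchanged — 1 connected region. The outline is a single polygon with 8 vertices. Extrusion per mm of travel: 0.6 × 0.3 / (π × 0.875²) = 0.074835. Accumulating E over each segment gives final E = 2.9796.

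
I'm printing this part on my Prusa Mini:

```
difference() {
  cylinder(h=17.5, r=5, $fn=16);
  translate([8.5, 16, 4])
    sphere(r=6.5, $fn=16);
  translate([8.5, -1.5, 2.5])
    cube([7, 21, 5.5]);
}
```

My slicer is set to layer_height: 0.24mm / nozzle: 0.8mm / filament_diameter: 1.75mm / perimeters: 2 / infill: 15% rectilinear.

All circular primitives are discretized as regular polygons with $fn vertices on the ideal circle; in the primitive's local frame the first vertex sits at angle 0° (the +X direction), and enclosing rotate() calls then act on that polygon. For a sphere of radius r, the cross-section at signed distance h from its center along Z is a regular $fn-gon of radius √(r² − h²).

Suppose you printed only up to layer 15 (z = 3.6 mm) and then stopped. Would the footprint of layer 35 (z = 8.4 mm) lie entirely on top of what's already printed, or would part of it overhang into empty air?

entirely on top

Compare the two slices. At z = 3.6: the r=5 cylinder contributes a regular 16-gon of circumradius 5 (area = (16/2)·5.000²·sin(360°/16) = 76.54 mm²); the r=6.5 sphere at (8.5, 16) contributes a regular 16-gon of circumradius √(6.5²−0.4²) = 6.488 (area = (16/2)·6.488²·sin(360°/16) = 128.86 mm²); the cube at (8.5, -1.5) (footprint 7×21) is included at this height (area 147.00 mm²); After the difference (first − rest): starting from the r=5 cylinder (76.54 mm²), the r=6.5 sphere at (8.5, 16) misses the remaining region (no effect); the 7×21 cube at (8.5, -1.5) misses the remaining region (no effect) — area = 76.54 mm². At z = 8.4: the r=5 cylinder contributes a regular 16-gon of circumradius 5 (area = (16/2)·5.000²·sin(360°/16) = 76.54 mm²); the sphere at (8.5, 16): section is a regular 16-gon, circumradius = √(r²−h²) = √(6.5²−4.4²) = 4.784 (area = (16/2)·4.784²·sin(360°/16) = 70.08 mm²); the cube at (8.5, -1.5) is absent (z outside [2.5, 8]); Subtracting the remaining from the first: starting from the r=5 cylinder (76.54 mm²), the r=6.5 sphere at (8.5, 16) misses the remaining region (no effect) — area = 76.54 mm². Checking containment: the cross-section at z = 8.4 is a subset of the cross-section at z = 3.6.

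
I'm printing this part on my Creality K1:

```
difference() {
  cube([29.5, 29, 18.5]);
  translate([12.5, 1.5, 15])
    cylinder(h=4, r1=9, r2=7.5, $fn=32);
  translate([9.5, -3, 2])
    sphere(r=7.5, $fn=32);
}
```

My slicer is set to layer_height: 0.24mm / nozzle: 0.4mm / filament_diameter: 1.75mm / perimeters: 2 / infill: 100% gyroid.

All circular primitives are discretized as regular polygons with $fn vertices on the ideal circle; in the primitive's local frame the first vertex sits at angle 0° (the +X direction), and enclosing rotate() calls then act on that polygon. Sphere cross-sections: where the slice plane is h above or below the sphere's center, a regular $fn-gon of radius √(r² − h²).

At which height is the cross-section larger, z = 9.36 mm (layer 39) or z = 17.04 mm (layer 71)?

Layer 39 (z = 9.36): the cube is present — its section is the full 29.5×29 rectangle (area 855.50 mm²); the cone at (12.5, 1.5) is absent (z outside [15, 19]); the r=7.5 sphere at (9.5, -3) contributes a regular 32-gon of circumradius √(7.5²−7.36²) = 1.442 (area = (32/2)·1.442²·sin(360°/32) = 6.49 mm²); After the difference (first − rest): starting from the 29.5×29 cube (855.50 mm²), the r=7.5 sphere at (9.5, -3) misses the remaining region (no effect) — area = 855.50 mm². So its area = 855.50 mm². Layer 71 (z = 17.04): the cube is present — its section is the full 29.5×29 rectangle (area 855.50 mm²); the cone at (12.5, 1.5) (r1=9→r2=7.5) has section circumradius 8.235 here — a regular 32-gon (area = (32/2)·8.235²·sin(360°/32) = 211.68 mm²); the sphere at (9.5, -3) is absent (|z−center|=15.040 > r=7.5); Taking the first minus the rest: starting from the 29.5×29 cube (855.50 mm²), the cone at (12.5, 1.5) partially overlaps it — only the 130.32 mm² overlap (of its 211.68 mm²) is removed, clipping the outline — area = 725.18 mm². So its area = 725.18 mm². Layer 39 is larger (855.50 vs 725.18 mm²).

layer 39 (z = 9.36 mm)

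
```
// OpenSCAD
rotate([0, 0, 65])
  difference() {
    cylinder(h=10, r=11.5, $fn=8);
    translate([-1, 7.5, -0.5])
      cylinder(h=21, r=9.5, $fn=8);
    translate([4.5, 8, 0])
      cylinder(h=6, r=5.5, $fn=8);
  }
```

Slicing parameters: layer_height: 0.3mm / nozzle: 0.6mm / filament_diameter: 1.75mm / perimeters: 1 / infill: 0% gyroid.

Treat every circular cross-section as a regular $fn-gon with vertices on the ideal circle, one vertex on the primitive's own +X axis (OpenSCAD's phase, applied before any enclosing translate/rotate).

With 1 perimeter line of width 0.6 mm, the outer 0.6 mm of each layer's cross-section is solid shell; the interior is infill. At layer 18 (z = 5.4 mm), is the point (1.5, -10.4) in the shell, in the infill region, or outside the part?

At z = 5.4 mm: the cylinder: section is a regular 8-gon, circumradius r=11.5; the r=9.5 cylinder at (-1, 7.5) contributes a regular 8-gon of circumradius 9.5; the r=5.5 cylinder at (4.5, 8) gives a regular 8-gon of circumradius 5.5 (constant along its height); After the difference (first − rest): starting from the r=11.5 cylinder, the r=9.5 cylinder at (-1, 7.5) partially overlaps it — only the 162.78 mm² overlap (of its 255.27 mm²) is removed, clipping the outline; the r=5.5 cylinder at (4.5, 8) partially overlaps it — only the 3.62 mm² overlap (of its 85.56 mm²) is removed, clipping the outline — 1 connected region; (whole slice rotated 65° about Z — lengths, areas and connectivity unchanged). Overall, the cross-section is a single solid region. Undo the 65° rotation: the query point maps to (-8.792, -5.755) in the un-rotated model frame. The nearest boundary edge runs (-8.13, -8.13)→(-11.50, 0.00); distance from the point to it = 0.30 mm. The point is inside the cross-section, 0.30 mm from the nearest boundary — within the 0.6 mm shell band (1 × 0.6).

shell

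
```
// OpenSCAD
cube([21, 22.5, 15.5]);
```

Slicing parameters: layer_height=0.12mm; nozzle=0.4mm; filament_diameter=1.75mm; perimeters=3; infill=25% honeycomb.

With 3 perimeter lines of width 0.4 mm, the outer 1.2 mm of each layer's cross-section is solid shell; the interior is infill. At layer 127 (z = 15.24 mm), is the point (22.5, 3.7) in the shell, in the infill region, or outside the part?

At z = 15.24 mm: the 21×22.5 cube contributes its full rectangle. Overall, the cross-section is a single solid region. The nearest boundary edge runs (21.00, 0.00)→(21.00, 22.50); distance from the point to it = 1.50 mm. The point is not inside any of the regions above, so it lies outside the cross-section (1.50 mm from the nearest boundary).

outside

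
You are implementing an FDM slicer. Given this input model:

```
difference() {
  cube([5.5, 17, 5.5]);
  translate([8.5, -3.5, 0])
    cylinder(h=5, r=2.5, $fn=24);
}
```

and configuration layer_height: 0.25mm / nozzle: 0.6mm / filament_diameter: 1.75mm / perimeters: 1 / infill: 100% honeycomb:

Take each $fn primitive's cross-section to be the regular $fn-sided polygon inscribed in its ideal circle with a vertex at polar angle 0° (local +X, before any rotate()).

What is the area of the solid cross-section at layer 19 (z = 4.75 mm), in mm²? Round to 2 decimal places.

93.50 mm²

At z = 4.75 mm: the 5.5×17 cube contributes its full rectangle (area 93.50 mm²); the cylinder at (8.5, -3.5): section is a regular 24-gon, circumradius r=2.5 (area = (24/2)·2.500²·sin(360°/24) = 19.41 mm²); After the difference (first − rest): starting from the 5.5×17 cube (93.50 mm²), the r=2.5 cylinder at (8.5, -3.5) misses the remaining region (no effect) — area = 93.50 mm². Overall, the cross-section is a single solid region. Net area = 93.50 mm².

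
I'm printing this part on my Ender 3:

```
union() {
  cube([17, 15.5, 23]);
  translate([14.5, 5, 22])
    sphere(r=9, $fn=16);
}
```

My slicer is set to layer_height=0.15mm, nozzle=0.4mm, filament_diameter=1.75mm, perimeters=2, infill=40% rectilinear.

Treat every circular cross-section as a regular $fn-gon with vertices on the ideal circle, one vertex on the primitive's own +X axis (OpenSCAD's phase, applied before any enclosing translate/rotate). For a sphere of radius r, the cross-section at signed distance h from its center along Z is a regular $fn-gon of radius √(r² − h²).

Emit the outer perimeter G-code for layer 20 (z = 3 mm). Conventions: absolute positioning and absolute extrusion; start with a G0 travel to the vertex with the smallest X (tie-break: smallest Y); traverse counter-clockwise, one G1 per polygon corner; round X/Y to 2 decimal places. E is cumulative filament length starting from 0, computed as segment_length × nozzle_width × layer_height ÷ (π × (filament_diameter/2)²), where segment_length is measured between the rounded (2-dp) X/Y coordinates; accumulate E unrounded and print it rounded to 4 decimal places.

G0 X0.00 Y0.00 Z3.00
G1 X17.00 Y0.00 E0.4241
G1 X17.00 Y15.50 E0.8107
G1 X0.00 Y15.50 E1.2348
G1 X0.00 Y0.00 E1.6214

At z = 3 mm: the cube is present — its section is the full 17×15.5 rectangle; the sphere at (14.5, 5) is absent (|z−center|=19.000 > r=9); Taking the union: only the 17×15.5 cube is present, so the union is just that shape — 1 connected region. The outline is a single polygon with 4 vertices. Extrusion per mm of travel: 0.4 × 0.15 / (π × 0.875²) = 0.024945. Accumulating E over each segment gives final E = 1.6214.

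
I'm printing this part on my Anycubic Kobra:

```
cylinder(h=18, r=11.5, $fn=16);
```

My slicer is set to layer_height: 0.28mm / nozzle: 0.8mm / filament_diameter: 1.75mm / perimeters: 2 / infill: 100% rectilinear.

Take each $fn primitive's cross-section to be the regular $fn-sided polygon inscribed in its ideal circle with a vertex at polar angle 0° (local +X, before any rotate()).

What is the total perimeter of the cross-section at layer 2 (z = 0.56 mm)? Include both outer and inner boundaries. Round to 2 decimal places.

At z = 0.56 mm: the r=11.5 cylinder gives a regular 16-gon of circumradius 11.5 (constant along its height) (perimeter = 2·16·11.500·sin(180°/16) = 71.79 mm). Overall, the cross-section is a single solid region. Total boundary length (outer) = 71.79 mm.

71.79 mm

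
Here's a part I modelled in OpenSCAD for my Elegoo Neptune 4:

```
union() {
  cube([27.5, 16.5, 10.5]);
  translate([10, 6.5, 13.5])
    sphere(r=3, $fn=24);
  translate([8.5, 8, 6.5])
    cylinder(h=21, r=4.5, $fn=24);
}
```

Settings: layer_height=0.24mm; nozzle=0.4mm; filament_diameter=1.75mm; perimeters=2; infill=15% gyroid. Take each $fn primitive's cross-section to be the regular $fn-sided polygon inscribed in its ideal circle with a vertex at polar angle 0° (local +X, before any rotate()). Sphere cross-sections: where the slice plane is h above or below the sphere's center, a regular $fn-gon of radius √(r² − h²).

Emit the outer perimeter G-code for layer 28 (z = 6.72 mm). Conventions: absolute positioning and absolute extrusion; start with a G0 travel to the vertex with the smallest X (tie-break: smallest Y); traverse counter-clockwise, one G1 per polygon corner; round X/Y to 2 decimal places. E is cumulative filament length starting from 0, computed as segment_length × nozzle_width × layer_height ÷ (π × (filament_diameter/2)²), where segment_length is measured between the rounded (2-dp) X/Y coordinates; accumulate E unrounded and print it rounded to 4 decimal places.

G0 X0.00 Y0.00 Z6.72
G1 X27.50 Y0.00 E1.0976
G1 X27.50 Y16.50 E1.7561
G1 X0.00 Y16.50 E2.8537
G1 X0.00 Y0.00 E3.5123

At z = 6.72 mm: the cube (footprint 27.5×16.5) is included at this height; the sphere at (10, 6.5) does not reach this height (|z−center|=6.780 > r=3); the r=4.5 cylinder at (8.5, 8) gives a regular 24-gon of circumradius 4.5 (constant along its height); Combining (union): the r=4.5 cylinder at (8.5, 8) lies entirely inside the 27.5×16.5 cube, so the union is just the 27.5×16.5 cube — 1 connected region. The outline is a single polygon with 4 vertices. Extrusion per mm of travel: 0.4 × 0.24 / (π × 0.875²) = 0.039912. Accumulating E over each segment gives final E = 3.5123.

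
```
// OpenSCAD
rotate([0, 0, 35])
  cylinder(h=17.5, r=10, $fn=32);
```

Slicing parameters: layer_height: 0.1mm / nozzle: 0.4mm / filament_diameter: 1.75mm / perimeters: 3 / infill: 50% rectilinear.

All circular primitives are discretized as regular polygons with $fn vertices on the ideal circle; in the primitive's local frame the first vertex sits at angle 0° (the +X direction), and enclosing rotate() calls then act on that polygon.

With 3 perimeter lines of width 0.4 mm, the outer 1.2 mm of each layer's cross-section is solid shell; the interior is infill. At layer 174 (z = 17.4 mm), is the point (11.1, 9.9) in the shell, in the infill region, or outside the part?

At z = 17.4 mm: the cylinder: section is a regular 32-gon, circumradius r=10; (rotated 35° about Z; rotation is an isometry so areas/perimeters/island counts are preserved). Overall, the cross-section is a single solid region. Undo the 35° rotation: the query point maps to (14.771, 1.743) in the un-rotated model frame. The nearest boundary edge runs (10.00, 0.00)→(9.81, 1.95); distance from the point to it = 4.92 mm. The point is not inside any of the regions above, so it lies outside the cross-section (4.92 mm from the nearest boundary).

outside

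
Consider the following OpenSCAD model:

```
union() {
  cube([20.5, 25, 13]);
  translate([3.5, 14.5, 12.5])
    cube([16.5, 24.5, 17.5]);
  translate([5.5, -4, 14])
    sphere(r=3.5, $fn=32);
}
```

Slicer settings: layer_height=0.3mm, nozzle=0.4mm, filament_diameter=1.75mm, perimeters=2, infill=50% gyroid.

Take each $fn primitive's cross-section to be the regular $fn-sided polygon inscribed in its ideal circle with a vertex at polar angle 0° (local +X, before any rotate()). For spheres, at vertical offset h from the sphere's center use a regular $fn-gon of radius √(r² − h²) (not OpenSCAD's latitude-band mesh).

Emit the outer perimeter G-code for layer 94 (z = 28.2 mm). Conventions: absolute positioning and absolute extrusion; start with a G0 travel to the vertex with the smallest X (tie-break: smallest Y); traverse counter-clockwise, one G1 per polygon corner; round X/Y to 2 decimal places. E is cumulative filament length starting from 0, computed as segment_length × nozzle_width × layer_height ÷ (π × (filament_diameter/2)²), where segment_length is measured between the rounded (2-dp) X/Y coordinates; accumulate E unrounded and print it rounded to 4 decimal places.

G0 X3.50 Y14.50 Z28.20
G1 X20.00 Y14.50 E0.8232
G1 X20.00 Y39.00 E2.0455
G1 X3.50 Y39.00 E2.8687
G1 X3.50 Y14.50 E4.0910

At z = 28.2 mm: the cube is not intersected at this z (z outside [0, 13]); the cube at (3.5, 14.5) (footprint 16.5×24.5) is included at this height; the sphere at (5.5, -4) is absent (|z−center|=14.200 > r=3.5); Combining (union): only the 16.5×24.5 cube at (3.5, 14.5) is present, so the union is just that shape — 1 connected region. The outline is a single polygon with 4 vertices. Extrusion per mm of travel: 0.4 × 0.3 / (π × 0.875²) = 0.049890. Accumulating E over each segment gives final E = 4.0910.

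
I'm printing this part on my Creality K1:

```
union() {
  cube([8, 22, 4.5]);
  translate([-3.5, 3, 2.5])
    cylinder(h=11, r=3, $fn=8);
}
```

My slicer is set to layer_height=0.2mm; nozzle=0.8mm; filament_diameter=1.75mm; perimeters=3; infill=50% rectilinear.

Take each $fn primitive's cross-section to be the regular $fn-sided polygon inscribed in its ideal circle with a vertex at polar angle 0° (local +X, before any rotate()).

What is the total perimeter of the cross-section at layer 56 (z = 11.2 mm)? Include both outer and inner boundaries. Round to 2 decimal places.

At z = 11.2 mm: the cube is absent (z outside [0, 4.5]); the cylinder at (-3.5, 3): section is a regular 8-gon, circumradius r=3 (perimeter = 2·8·3.000·sin(180°/8) = 18.37 mm); Merging all regions: only the r=3 cylinder at (-3.5, 3) is present, so the union is just that shape — boundary = 18.37 mm. Overall, the cross-section is a single solid region. Total boundary length (outer) = 18.37 mm.

18.37 mm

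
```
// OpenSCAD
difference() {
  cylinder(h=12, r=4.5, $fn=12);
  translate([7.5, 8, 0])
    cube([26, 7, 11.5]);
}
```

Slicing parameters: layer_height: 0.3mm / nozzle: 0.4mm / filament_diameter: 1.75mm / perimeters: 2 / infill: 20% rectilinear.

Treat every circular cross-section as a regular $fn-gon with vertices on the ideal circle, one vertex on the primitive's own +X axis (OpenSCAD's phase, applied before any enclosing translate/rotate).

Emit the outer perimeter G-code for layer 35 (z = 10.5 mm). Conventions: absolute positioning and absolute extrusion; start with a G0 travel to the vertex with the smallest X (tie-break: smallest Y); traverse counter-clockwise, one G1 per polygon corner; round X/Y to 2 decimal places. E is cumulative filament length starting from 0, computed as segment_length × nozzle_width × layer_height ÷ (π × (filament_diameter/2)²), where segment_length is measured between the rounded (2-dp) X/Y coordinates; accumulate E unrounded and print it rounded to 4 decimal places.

At z = 10.5 mm: the r=4.5 cylinder gives a regular 12-gon of circumradius 4.5 (constant along its height); the cube at (7.5, 8) is present — its section is the full 26×7 rectangle; After the difference (first − rest): starting from the r=4.5 cylinder, the 26×7 cube at (7.5, 8) misses the remaining region (no effect) — 1 connected region. The outline is a single polygon with 12 vertices. Extrusion per mm of travel: 0.4 × 0.3 / (π × 0.875²) = 0.049890. Accumulating E over each segment gives final E = 1.3951.

G0 X-4.50 Y0.00 Z10.50
G1 X-3.90 Y-2.25 E0.1162
G1 X-2.25 Y-3.90 E0.2326
G1 X0.00 Y-4.50 E0.3488
G1 X2.25 Y-3.90 E0.4649
G1 X3.90 Y-2.25 E0.5814
G1 X4.50 Y0.00 E0.6975
G1 X3.90 Y2.25 E0.8137
G1 X2.25 Y3.90 E0.9301
G1 X0.00 Y4.50 E1.0463
G1 X-2.25 Y3.90 E1.1625
G1 X-3.90 Y2.25 E1.2789
G1 X-4.50 Y0.00 E1.3951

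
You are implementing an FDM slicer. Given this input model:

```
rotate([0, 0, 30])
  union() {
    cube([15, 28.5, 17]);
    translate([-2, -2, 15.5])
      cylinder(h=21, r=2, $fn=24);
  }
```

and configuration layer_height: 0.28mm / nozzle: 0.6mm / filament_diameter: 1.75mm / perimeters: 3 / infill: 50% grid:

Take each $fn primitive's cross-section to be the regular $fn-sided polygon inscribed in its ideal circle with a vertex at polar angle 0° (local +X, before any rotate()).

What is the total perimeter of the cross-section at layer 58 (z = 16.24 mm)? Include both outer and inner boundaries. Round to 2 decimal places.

At z = 16.24 mm: the cube is present — its section is the full 15×28.5 rectangle (perimeter 87.00 mm); the r=2 cylinder at (-2, -2) gives a regular 24-gon of circumradius 2 (constant along its height) (perimeter = 2·24·2.000·sin(180°/24) = 12.53 mm); Taking the union: the 2 present regions are separate (no shared area or edge), so areas and boundary lengths simply add and each stays a separate island — boundary = 99.53 mm; (rotated 30° about Z; rotation is an isometry so areas/perimeters/island counts are preserved). Overall, the cross-section has 2 separate islands. Total boundary length (outer) = 99.53 mm.

99.53 mm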